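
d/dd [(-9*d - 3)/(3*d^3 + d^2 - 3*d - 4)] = 3*(18*d^3 + 12*d^2 + 2*d + 9)/(9*d^6 + 6*d^5 - 17*d^4 - 30*d^3 + d^2 + 24*d + 16)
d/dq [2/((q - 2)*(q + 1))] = 2*(1 - 2*q)/(q^4 - 2*q^3 - 3*q^2 + 4*q + 4)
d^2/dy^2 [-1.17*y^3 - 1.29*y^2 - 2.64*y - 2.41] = -7.02*y - 2.58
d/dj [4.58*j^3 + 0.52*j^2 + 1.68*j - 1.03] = 13.74*j^2 + 1.04*j + 1.68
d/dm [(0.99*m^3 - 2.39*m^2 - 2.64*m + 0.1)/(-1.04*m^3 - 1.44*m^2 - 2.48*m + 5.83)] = (-3.9112*m^4 - 10.4016*m^3 + 19.7527*m^2 - 27.5794*m - 15.1432)/(1.0816*m^6 + 2.9952*m^5 + 7.232*m^4 - 4.984*m^3 - 10.64*m^2 - 28.9168*m + 33.9889)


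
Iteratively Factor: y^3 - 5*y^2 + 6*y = (y - 2)*(y^2 - 3*y) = y*(y - 2)*(y - 3)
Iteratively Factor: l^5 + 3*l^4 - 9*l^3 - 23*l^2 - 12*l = (l + 1)*(l^4 + 2*l^3 - 11*l^2 - 12*l) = (l + 1)*(l + 4)*(l^3 - 2*l^2 - 3*l) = l*(l + 1)*(l + 4)*(l^2 - 2*l - 3) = l*(l - 3)*(l + 1)*(l + 4)*(l + 1)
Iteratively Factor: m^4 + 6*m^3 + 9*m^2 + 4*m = (m + 1)*(m^3 + 5*m^2 + 4*m) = (m + 1)^2*(m^2 + 4*m) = m*(m + 1)^2*(m + 4)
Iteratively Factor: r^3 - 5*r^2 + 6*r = (r - 2)*(r^2 - 3*r) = r*(r - 2)*(r - 3)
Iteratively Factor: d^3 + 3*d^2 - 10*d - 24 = (d + 4)*(d^2 - d - 6) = (d - 3)*(d + 4)*(d + 2)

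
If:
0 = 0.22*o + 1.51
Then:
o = -6.86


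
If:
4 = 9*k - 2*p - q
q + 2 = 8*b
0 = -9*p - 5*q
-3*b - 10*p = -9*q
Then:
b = 262/1021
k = 4078/9189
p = -30/1021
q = 54/1021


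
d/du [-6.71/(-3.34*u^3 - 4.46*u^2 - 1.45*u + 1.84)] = (-67.2342*u^2 - 59.8532*u - 9.7295)/(3.34*u^3 + 4.46*u^2 + 1.45*u - 1.84)^2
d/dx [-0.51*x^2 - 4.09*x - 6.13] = -1.02*x - 4.09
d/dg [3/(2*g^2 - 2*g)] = 3*(1 - 2*g)/(2*g^2*(g - 1)^2)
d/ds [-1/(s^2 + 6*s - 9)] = 2*(s + 3)/(s^2 + 6*s - 9)^2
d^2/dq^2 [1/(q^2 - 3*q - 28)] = 2*(q^2 - 3*q - (2*q - 3)^2 - 28)/(-q^2 + 3*q + 28)^3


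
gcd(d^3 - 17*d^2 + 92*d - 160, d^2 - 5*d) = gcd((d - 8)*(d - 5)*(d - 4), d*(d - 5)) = d - 5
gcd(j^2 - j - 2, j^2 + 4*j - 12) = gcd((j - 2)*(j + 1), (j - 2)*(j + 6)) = j - 2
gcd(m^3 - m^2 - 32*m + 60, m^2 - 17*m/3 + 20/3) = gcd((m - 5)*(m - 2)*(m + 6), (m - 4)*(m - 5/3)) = 1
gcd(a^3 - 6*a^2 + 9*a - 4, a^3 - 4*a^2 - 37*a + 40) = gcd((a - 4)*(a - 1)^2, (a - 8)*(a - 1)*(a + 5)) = a - 1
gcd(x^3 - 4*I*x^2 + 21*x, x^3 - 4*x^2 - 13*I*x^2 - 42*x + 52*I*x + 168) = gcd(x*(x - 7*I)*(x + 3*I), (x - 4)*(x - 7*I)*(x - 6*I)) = x - 7*I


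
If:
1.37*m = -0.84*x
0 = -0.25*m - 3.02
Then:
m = -12.08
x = 19.70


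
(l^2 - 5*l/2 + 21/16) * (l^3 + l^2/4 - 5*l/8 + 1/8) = l^5 - 9*l^4/4 + l^3/16 + 129*l^2/64 - 145*l/128 + 21/128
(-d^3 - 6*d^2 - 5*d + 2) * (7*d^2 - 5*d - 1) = -7*d^5 - 37*d^4 - 4*d^3 + 45*d^2 - 5*d - 2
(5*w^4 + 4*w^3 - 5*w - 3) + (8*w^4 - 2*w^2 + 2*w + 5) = 13*w^4 + 4*w^3 - 2*w^2 - 3*w + 2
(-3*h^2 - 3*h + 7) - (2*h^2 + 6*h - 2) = -5*h^2 - 9*h + 9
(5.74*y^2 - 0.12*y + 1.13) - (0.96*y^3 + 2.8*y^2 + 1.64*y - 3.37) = -0.96*y^3 + 2.94*y^2 - 1.76*y + 4.5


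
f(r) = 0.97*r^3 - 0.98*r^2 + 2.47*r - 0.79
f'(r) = 2.91*r^2 - 1.96*r + 2.47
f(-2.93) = -40.84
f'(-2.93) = 33.19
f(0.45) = 0.21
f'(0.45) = 2.18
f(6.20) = 208.03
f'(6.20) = 102.18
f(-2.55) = -29.54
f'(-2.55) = 26.39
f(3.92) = 52.26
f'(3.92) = 39.50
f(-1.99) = -17.23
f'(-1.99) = 17.89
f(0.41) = 0.12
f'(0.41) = 2.16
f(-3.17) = -49.37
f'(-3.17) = 37.93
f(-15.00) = -3532.09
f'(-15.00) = 686.62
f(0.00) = -0.79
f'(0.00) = 2.47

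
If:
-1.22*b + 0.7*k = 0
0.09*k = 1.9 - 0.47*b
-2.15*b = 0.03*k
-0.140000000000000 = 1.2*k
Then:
No Solution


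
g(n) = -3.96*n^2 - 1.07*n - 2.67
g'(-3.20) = 24.27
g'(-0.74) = 4.79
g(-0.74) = -4.05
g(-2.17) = -19.00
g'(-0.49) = 2.81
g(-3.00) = -35.10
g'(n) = -7.92*n - 1.07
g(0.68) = -5.23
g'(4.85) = -39.48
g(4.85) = -101.01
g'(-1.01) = 6.93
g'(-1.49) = 10.73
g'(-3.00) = 22.69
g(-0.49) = -3.10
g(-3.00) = -35.10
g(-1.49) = -9.87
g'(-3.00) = 22.69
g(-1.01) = -5.63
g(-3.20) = -39.80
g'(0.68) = -6.46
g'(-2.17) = 16.12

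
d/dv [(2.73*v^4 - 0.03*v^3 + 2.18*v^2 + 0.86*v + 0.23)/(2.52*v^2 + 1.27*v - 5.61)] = (13.7592*v^5 + 10.3257*v^4 - 61.3374*v^3 + 1.1063*v^2 - 25.6188*v - 5.1167)/(6.3504*v^4 + 6.4008*v^3 - 26.6615*v^2 - 14.2494*v + 31.4721)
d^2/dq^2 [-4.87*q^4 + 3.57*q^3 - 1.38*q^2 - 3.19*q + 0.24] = -58.44*q^2 + 21.42*q - 2.76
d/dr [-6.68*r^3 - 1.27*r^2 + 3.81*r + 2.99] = -20.04*r^2 - 2.54*r + 3.81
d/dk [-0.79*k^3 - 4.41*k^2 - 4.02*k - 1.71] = -2.37*k^2 - 8.82*k - 4.02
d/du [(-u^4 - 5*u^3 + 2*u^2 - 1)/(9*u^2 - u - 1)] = (-18*u^5 - 42*u^4 + 14*u^3 + 13*u^2 + 14*u - 1)/(81*u^4 - 18*u^3 - 17*u^2 + 2*u + 1)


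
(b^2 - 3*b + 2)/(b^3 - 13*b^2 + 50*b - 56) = (b - 1)/(b^2 - 11*b + 28)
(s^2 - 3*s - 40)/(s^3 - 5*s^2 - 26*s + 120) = (s - 8)/(s^2 - 10*s + 24)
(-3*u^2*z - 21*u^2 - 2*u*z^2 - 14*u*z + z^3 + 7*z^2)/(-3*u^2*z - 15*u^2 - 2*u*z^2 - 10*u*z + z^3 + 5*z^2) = (z + 7)/(z + 5)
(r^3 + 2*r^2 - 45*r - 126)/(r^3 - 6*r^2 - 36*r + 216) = (r^2 - 4*r - 21)/(r^2 - 12*r + 36)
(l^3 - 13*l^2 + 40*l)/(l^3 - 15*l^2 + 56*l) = (l - 5)/(l - 7)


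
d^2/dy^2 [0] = 0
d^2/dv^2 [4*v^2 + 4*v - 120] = 8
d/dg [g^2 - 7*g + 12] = 2*g - 7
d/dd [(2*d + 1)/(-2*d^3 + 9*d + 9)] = (-4*d^3 + 18*d + 3*(2*d + 1)*(2*d^2 - 3) + 18)/(-2*d^3 + 9*d + 9)^2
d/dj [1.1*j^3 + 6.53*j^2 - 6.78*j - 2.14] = 3.3*j^2 + 13.06*j - 6.78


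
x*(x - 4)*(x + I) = x^3 - 4*x^2 + I*x^2 - 4*I*x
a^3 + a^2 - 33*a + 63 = (a - 3)^2*(a + 7)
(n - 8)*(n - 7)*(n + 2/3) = n^3 - 43*n^2/3 + 46*n + 112/3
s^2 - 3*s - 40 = (s - 8)*(s + 5)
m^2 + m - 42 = (m - 6)*(m + 7)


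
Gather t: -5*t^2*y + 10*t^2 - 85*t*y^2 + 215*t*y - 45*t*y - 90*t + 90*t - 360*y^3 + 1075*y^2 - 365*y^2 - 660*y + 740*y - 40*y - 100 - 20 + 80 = t^2*(10 - 5*y) + t*(-85*y^2 + 170*y) - 360*y^3 + 710*y^2 + 40*y - 40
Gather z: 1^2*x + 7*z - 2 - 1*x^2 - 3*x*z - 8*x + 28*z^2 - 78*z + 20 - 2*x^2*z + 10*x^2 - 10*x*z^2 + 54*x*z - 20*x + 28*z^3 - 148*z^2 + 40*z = 9*x^2 - 27*x + 28*z^3 + z^2*(-10*x - 120) + z*(-2*x^2 + 51*x - 31) + 18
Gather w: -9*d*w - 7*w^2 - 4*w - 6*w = -7*w^2 + w*(-9*d - 10)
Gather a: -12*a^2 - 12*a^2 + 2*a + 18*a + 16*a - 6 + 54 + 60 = -24*a^2 + 36*a + 108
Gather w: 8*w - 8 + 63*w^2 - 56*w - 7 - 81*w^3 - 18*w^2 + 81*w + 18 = -81*w^3 + 45*w^2 + 33*w + 3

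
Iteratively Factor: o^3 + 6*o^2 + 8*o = (o + 4)*(o^2 + 2*o) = (o + 2)*(o + 4)*(o)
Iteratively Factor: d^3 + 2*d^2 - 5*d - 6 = (d + 3)*(d^2 - d - 2) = (d + 1)*(d + 3)*(d - 2)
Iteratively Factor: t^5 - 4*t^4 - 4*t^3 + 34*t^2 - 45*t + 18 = (t + 3)*(t^4 - 7*t^3 + 17*t^2 - 17*t + 6) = (t - 1)*(t + 3)*(t^3 - 6*t^2 + 11*t - 6) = (t - 2)*(t - 1)*(t + 3)*(t^2 - 4*t + 3) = (t - 2)*(t - 1)^2*(t + 3)*(t - 3)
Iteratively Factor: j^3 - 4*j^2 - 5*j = (j + 1)*(j^2 - 5*j) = (j - 5)*(j + 1)*(j)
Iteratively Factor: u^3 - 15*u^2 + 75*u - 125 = (u - 5)*(u^2 - 10*u + 25) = (u - 5)^2*(u - 5)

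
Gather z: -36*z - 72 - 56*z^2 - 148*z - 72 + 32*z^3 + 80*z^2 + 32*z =32*z^3 + 24*z^2 - 152*z - 144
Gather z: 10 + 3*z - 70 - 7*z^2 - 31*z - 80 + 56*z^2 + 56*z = 49*z^2 + 28*z - 140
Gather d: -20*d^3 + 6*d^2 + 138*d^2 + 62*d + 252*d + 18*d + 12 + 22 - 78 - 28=-20*d^3 + 144*d^2 + 332*d - 72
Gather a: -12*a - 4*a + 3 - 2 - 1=-16*a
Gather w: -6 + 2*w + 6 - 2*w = 0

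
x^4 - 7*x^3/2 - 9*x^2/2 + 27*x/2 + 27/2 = (x - 3)^2*(x + 1)*(x + 3/2)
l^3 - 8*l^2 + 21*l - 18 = (l - 3)^2*(l - 2)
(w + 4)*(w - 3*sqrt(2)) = w^2 - 3*sqrt(2)*w + 4*w - 12*sqrt(2)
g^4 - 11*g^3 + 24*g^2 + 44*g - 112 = (g - 7)*(g - 4)*(g - 2)*(g + 2)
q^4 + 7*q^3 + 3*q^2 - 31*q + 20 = (q - 1)^2*(q + 4)*(q + 5)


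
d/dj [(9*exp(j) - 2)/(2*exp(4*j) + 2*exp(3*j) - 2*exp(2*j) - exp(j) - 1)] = (-54*exp(4*j) - 20*exp(3*j) + 30*exp(2*j) - 8*exp(j) - 11)*exp(j)/(4*exp(8*j) + 8*exp(7*j) - 4*exp(6*j) - 12*exp(5*j) - 4*exp(4*j) + 5*exp(2*j) + 2*exp(j) + 1)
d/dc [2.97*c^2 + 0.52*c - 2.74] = 5.94*c + 0.52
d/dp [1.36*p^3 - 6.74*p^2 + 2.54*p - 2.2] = 4.08*p^2 - 13.48*p + 2.54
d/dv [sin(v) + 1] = cos(v)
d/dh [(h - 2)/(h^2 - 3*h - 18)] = (h^2 - 3*h - (h - 2)*(2*h - 3) - 18)/(-h^2 + 3*h + 18)^2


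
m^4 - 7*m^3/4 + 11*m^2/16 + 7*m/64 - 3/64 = (m - 1)*(m - 3/4)*(m - 1/4)*(m + 1/4)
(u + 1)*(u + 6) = u^2 + 7*u + 6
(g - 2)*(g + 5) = g^2 + 3*g - 10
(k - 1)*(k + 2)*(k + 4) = k^3 + 5*k^2 + 2*k - 8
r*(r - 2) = r^2 - 2*r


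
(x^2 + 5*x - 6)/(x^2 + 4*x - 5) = (x + 6)/(x + 5)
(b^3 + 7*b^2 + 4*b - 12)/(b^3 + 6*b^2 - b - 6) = (b + 2)/(b + 1)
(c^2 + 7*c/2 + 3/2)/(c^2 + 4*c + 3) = (c + 1/2)/(c + 1)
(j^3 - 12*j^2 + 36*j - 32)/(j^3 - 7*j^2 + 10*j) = (j^2 - 10*j + 16)/(j*(j - 5))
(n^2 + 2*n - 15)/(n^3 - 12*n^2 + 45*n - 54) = (n + 5)/(n^2 - 9*n + 18)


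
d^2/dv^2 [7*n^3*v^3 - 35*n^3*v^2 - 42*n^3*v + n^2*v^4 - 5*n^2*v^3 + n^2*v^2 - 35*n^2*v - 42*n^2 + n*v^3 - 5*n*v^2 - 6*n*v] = 2*n*(21*n^2*v - 35*n^2 + 6*n*v^2 - 15*n*v + n + 3*v - 5)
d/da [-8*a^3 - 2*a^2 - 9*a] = -24*a^2 - 4*a - 9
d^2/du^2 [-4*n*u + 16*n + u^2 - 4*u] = 2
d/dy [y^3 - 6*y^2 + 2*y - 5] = 3*y^2 - 12*y + 2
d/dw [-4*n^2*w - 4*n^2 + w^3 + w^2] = -4*n^2 + 3*w^2 + 2*w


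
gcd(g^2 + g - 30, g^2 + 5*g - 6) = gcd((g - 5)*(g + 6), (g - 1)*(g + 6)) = g + 6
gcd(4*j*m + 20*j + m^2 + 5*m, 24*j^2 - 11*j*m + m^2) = 1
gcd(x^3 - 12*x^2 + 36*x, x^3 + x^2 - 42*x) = x^2 - 6*x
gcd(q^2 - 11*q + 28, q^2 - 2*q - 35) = q - 7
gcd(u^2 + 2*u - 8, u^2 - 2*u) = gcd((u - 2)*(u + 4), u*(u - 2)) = u - 2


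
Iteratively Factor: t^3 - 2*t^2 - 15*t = (t - 5)*(t^2 + 3*t) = (t - 5)*(t + 3)*(t)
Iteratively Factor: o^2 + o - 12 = (o - 3)*(o + 4)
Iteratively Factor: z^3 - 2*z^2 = (z - 2)*(z^2) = z*(z - 2)*(z)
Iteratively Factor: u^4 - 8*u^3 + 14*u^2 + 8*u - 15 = (u - 1)*(u^3 - 7*u^2 + 7*u + 15) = (u - 5)*(u - 1)*(u^2 - 2*u - 3) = (u - 5)*(u - 3)*(u - 1)*(u + 1)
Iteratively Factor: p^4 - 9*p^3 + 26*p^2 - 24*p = (p - 4)*(p^3 - 5*p^2 + 6*p) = (p - 4)*(p - 3)*(p^2 - 2*p) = (p - 4)*(p - 3)*(p - 2)*(p)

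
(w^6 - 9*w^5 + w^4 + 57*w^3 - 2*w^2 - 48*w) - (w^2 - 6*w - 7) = w^6 - 9*w^5 + w^4 + 57*w^3 - 3*w^2 - 42*w + 7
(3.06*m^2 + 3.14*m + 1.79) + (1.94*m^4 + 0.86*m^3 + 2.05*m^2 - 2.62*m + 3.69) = 1.94*m^4 + 0.86*m^3 + 5.11*m^2 + 0.52*m + 5.48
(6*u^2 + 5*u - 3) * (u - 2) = 6*u^3 - 7*u^2 - 13*u + 6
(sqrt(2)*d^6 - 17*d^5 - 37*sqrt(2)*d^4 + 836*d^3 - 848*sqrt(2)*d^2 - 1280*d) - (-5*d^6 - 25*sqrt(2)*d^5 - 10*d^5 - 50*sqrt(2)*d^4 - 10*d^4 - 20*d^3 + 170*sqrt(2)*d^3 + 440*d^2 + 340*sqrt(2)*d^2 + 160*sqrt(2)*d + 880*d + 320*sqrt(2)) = sqrt(2)*d^6 + 5*d^6 - 7*d^5 + 25*sqrt(2)*d^5 + 10*d^4 + 13*sqrt(2)*d^4 - 170*sqrt(2)*d^3 + 856*d^3 - 1188*sqrt(2)*d^2 - 440*d^2 - 2160*d - 160*sqrt(2)*d - 320*sqrt(2)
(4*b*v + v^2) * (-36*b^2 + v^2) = -144*b^3*v - 36*b^2*v^2 + 4*b*v^3 + v^4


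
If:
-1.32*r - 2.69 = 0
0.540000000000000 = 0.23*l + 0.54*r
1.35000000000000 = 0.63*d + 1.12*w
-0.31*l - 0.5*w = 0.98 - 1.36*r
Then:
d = 23.34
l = 7.13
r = -2.04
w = -11.93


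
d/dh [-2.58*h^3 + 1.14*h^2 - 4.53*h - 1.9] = -7.74*h^2 + 2.28*h - 4.53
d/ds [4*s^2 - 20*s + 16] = 8*s - 20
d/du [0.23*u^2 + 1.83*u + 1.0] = 0.46*u + 1.83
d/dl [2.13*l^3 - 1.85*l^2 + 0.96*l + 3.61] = 6.39*l^2 - 3.7*l + 0.96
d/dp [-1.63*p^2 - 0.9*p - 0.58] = -3.26*p - 0.9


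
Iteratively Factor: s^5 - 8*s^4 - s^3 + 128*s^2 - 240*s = (s)*(s^4 - 8*s^3 - s^2 + 128*s - 240) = s*(s + 4)*(s^3 - 12*s^2 + 47*s - 60) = s*(s - 4)*(s + 4)*(s^2 - 8*s + 15) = s*(s - 5)*(s - 4)*(s + 4)*(s - 3)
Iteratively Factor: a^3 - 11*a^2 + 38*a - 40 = (a - 4)*(a^2 - 7*a + 10) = (a - 5)*(a - 4)*(a - 2)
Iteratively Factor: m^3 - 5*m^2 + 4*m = (m - 1)*(m^2 - 4*m) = (m - 4)*(m - 1)*(m)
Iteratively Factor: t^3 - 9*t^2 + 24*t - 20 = (t - 2)*(t^2 - 7*t + 10) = (t - 5)*(t - 2)*(t - 2)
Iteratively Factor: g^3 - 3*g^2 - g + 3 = (g - 3)*(g^2 - 1) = (g - 3)*(g - 1)*(g + 1)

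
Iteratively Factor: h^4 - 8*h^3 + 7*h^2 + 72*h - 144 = (h - 3)*(h^3 - 5*h^2 - 8*h + 48) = (h - 3)*(h + 3)*(h^2 - 8*h + 16) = (h - 4)*(h - 3)*(h + 3)*(h - 4)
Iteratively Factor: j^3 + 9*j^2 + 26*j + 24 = (j + 4)*(j^2 + 5*j + 6) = (j + 3)*(j + 4)*(j + 2)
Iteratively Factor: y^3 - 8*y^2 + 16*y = (y - 4)*(y^2 - 4*y) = y*(y - 4)*(y - 4)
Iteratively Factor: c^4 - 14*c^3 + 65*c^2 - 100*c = (c)*(c^3 - 14*c^2 + 65*c - 100) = c*(c - 5)*(c^2 - 9*c + 20) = c*(c - 5)*(c - 4)*(c - 5)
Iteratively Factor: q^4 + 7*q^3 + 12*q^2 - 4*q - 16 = (q + 2)*(q^3 + 5*q^2 + 2*q - 8) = (q - 1)*(q + 2)*(q^2 + 6*q + 8) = (q - 1)*(q + 2)^2*(q + 4)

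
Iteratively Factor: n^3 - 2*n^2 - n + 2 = (n - 2)*(n^2 - 1) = (n - 2)*(n - 1)*(n + 1)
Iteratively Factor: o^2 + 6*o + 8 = (o + 2)*(o + 4)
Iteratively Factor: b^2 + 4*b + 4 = (b + 2)*(b + 2)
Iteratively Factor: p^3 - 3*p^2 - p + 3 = (p - 3)*(p^2 - 1) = (p - 3)*(p + 1)*(p - 1)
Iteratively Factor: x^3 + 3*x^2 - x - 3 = (x + 3)*(x^2 - 1) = (x - 1)*(x + 3)*(x + 1)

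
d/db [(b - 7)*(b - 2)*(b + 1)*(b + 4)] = 4*b^3 - 12*b^2 - 54*b + 34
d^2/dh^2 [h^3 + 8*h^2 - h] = 6*h + 16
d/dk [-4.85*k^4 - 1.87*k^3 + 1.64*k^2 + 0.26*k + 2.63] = -19.4*k^3 - 5.61*k^2 + 3.28*k + 0.26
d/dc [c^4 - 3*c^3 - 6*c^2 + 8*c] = 4*c^3 - 9*c^2 - 12*c + 8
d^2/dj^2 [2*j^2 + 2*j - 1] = 4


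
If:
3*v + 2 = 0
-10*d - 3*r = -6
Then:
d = 3/5 - 3*r/10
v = -2/3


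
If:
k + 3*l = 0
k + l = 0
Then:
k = 0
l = 0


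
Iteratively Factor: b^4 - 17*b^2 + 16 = (b - 4)*(b^3 + 4*b^2 - b - 4) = (b - 4)*(b + 4)*(b^2 - 1) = (b - 4)*(b + 1)*(b + 4)*(b - 1)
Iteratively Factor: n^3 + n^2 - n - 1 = (n + 1)*(n^2 - 1) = (n - 1)*(n + 1)*(n + 1)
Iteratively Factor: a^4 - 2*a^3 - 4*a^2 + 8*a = (a - 2)*(a^3 - 4*a) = a*(a - 2)*(a^2 - 4) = a*(a - 2)*(a + 2)*(a - 2)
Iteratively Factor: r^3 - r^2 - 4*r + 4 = (r - 1)*(r^2 - 4) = (r - 1)*(r + 2)*(r - 2)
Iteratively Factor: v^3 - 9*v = (v + 3)*(v^2 - 3*v) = v*(v + 3)*(v - 3)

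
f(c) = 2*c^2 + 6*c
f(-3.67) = 4.92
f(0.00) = 0.00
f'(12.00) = 54.00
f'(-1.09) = 1.64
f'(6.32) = 31.28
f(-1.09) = -4.16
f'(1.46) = 11.84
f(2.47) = 27.02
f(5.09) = 82.36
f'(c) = 4*c + 6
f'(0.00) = 6.00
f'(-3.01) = -6.04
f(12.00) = 360.00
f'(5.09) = 26.36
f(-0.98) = -3.96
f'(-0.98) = 2.08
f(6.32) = 117.80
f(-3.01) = 0.06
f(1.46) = 13.02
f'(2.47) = 15.88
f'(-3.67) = -8.68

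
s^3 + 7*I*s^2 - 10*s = s*(s + 2*I)*(s + 5*I)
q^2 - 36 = (q - 6)*(q + 6)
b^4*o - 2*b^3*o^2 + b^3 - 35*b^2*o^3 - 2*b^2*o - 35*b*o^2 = b*(b - 7*o)*(b + 5*o)*(b*o + 1)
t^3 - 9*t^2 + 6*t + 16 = (t - 8)*(t - 2)*(t + 1)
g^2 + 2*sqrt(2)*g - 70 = (g - 5*sqrt(2))*(g + 7*sqrt(2))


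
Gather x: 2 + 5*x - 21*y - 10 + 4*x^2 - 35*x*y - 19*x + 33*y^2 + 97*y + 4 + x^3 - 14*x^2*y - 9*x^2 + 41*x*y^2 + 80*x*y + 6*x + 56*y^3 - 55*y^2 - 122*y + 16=x^3 + x^2*(-14*y - 5) + x*(41*y^2 + 45*y - 8) + 56*y^3 - 22*y^2 - 46*y + 12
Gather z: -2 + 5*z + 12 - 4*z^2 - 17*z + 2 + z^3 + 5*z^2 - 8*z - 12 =z^3 + z^2 - 20*z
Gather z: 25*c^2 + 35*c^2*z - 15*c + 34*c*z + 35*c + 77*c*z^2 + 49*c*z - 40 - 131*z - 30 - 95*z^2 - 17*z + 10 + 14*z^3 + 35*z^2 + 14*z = 25*c^2 + 20*c + 14*z^3 + z^2*(77*c - 60) + z*(35*c^2 + 83*c - 134) - 60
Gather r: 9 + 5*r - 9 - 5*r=0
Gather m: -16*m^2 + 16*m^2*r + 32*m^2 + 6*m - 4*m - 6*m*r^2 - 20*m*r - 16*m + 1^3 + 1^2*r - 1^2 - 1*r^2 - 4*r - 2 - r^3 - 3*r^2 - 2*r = m^2*(16*r + 16) + m*(-6*r^2 - 20*r - 14) - r^3 - 4*r^2 - 5*r - 2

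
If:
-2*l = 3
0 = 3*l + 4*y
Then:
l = -3/2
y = 9/8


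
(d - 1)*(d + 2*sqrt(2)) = d^2 - d + 2*sqrt(2)*d - 2*sqrt(2)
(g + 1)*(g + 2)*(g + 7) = g^3 + 10*g^2 + 23*g + 14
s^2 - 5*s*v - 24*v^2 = (s - 8*v)*(s + 3*v)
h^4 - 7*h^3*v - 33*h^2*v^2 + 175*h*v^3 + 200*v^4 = (h - 8*v)*(h - 5*v)*(h + v)*(h + 5*v)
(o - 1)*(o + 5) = o^2 + 4*o - 5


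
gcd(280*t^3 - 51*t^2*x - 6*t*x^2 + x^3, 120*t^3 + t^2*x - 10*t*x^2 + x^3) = 40*t^2 - 13*t*x + x^2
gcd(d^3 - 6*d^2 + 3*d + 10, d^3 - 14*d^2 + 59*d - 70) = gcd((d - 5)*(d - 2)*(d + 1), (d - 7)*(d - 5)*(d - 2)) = d^2 - 7*d + 10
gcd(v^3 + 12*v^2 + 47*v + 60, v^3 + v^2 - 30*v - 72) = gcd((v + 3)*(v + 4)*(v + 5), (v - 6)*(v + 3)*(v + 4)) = v^2 + 7*v + 12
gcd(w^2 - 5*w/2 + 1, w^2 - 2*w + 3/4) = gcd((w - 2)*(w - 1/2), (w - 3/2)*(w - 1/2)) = w - 1/2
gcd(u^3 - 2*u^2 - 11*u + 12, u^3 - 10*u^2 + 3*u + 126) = u + 3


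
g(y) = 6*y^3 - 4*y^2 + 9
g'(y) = 18*y^2 - 8*y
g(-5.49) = -1104.38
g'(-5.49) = 586.44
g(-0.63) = 5.91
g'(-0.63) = 12.18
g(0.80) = 9.51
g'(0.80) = 5.12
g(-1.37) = -13.94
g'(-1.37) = 44.74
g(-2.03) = -57.68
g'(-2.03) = 90.42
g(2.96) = 129.56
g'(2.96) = 134.03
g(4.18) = 377.32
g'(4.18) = 281.06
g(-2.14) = -68.12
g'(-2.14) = 99.55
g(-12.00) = -10935.00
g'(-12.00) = 2688.00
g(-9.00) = -4689.00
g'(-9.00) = 1530.00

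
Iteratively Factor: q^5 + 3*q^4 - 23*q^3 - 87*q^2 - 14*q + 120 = (q + 4)*(q^4 - q^3 - 19*q^2 - 11*q + 30) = (q - 1)*(q + 4)*(q^3 - 19*q - 30) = (q - 1)*(q + 2)*(q + 4)*(q^2 - 2*q - 15) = (q - 5)*(q - 1)*(q + 2)*(q + 4)*(q + 3)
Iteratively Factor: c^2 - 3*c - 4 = (c + 1)*(c - 4)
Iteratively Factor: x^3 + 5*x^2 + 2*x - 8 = (x + 2)*(x^2 + 3*x - 4) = (x + 2)*(x + 4)*(x - 1)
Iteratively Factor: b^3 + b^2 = (b)*(b^2 + b) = b^2*(b + 1)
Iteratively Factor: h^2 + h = (h + 1)*(h)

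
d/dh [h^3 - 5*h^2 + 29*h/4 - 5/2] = 3*h^2 - 10*h + 29/4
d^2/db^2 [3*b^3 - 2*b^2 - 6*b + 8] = 18*b - 4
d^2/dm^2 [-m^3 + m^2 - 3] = 2 - 6*m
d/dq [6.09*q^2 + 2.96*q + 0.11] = 12.18*q + 2.96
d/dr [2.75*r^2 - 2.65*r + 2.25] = 5.5*r - 2.65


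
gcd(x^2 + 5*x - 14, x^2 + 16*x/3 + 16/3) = 1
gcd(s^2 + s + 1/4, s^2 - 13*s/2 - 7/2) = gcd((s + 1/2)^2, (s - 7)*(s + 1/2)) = s + 1/2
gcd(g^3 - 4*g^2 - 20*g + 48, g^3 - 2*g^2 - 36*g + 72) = g^2 - 8*g + 12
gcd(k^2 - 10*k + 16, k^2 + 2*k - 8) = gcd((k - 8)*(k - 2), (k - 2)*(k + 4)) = k - 2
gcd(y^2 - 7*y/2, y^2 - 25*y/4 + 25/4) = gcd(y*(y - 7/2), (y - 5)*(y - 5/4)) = 1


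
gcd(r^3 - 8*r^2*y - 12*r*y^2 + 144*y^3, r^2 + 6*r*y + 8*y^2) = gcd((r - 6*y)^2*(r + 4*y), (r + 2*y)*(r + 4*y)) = r + 4*y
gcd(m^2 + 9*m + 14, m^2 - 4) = m + 2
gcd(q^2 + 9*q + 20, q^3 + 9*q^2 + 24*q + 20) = q + 5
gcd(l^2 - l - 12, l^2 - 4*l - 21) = l + 3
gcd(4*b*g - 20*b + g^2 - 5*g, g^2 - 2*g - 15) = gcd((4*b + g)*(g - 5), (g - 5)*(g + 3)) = g - 5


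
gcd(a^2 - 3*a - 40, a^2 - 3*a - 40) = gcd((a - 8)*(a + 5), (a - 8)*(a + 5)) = a^2 - 3*a - 40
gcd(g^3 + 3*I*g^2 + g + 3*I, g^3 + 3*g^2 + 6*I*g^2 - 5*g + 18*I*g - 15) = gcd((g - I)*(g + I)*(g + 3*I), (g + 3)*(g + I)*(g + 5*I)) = g + I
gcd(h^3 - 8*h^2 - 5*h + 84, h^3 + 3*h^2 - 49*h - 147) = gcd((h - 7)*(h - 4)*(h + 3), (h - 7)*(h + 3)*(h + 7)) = h^2 - 4*h - 21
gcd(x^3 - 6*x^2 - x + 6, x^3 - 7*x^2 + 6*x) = x^2 - 7*x + 6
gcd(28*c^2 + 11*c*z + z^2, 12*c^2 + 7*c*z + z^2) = 4*c + z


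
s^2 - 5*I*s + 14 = (s - 7*I)*(s + 2*I)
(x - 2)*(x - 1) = x^2 - 3*x + 2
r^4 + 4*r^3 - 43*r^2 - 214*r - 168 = (r - 7)*(r + 1)*(r + 4)*(r + 6)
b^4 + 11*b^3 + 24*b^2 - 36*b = b*(b - 1)*(b + 6)^2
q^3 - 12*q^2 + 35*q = q*(q - 7)*(q - 5)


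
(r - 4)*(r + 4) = r^2 - 16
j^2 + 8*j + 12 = (j + 2)*(j + 6)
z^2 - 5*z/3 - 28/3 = (z - 4)*(z + 7/3)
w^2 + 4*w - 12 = (w - 2)*(w + 6)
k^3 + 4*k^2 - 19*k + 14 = (k - 2)*(k - 1)*(k + 7)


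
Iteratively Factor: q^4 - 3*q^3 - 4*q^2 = (q + 1)*(q^3 - 4*q^2) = (q - 4)*(q + 1)*(q^2) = q*(q - 4)*(q + 1)*(q)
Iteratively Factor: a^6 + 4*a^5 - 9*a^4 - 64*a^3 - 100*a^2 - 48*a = (a + 3)*(a^5 + a^4 - 12*a^3 - 28*a^2 - 16*a) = a*(a + 3)*(a^4 + a^3 - 12*a^2 - 28*a - 16) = a*(a + 1)*(a + 3)*(a^3 - 12*a - 16) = a*(a - 4)*(a + 1)*(a + 3)*(a^2 + 4*a + 4) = a*(a - 4)*(a + 1)*(a + 2)*(a + 3)*(a + 2)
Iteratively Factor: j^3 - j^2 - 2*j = (j + 1)*(j^2 - 2*j) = j*(j + 1)*(j - 2)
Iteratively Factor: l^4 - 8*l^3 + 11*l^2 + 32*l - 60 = (l - 2)*(l^3 - 6*l^2 - l + 30) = (l - 5)*(l - 2)*(l^2 - l - 6) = (l - 5)*(l - 2)*(l + 2)*(l - 3)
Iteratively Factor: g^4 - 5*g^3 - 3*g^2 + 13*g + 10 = (g - 5)*(g^3 - 3*g - 2) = (g - 5)*(g - 2)*(g^2 + 2*g + 1) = (g - 5)*(g - 2)*(g + 1)*(g + 1)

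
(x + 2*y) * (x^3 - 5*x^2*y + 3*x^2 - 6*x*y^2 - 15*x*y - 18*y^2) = x^4 - 3*x^3*y + 3*x^3 - 16*x^2*y^2 - 9*x^2*y - 12*x*y^3 - 48*x*y^2 - 36*y^3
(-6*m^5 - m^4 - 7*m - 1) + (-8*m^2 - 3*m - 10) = -6*m^5 - m^4 - 8*m^2 - 10*m - 11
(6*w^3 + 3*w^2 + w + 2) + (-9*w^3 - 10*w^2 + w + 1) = -3*w^3 - 7*w^2 + 2*w + 3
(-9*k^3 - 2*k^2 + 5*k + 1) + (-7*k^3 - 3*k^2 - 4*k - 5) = -16*k^3 - 5*k^2 + k - 4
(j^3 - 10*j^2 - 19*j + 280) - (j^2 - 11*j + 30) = j^3 - 11*j^2 - 8*j + 250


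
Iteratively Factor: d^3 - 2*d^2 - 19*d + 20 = (d - 5)*(d^2 + 3*d - 4) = (d - 5)*(d + 4)*(d - 1)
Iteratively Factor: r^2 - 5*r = (r - 5)*(r)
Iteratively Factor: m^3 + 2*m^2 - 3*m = (m)*(m^2 + 2*m - 3) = m*(m - 1)*(m + 3)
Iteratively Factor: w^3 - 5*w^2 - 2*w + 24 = (w - 4)*(w^2 - w - 6) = (w - 4)*(w - 3)*(w + 2)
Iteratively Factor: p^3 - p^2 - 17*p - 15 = (p + 1)*(p^2 - 2*p - 15) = (p + 1)*(p + 3)*(p - 5)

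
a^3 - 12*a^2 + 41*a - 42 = (a - 7)*(a - 3)*(a - 2)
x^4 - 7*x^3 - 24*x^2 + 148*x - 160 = (x - 8)*(x - 2)^2*(x + 5)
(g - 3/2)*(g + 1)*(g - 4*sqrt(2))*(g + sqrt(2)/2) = g^4 - 7*sqrt(2)*g^3/2 - g^3/2 - 11*g^2/2 + 7*sqrt(2)*g^2/4 + 2*g + 21*sqrt(2)*g/4 + 6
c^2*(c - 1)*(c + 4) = c^4 + 3*c^3 - 4*c^2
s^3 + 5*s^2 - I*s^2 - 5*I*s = s*(s + 5)*(s - I)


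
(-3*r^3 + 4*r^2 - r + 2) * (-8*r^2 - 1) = 24*r^5 - 32*r^4 + 11*r^3 - 20*r^2 + r - 2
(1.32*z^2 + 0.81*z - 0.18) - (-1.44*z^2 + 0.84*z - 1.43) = 2.76*z^2 - 0.0299999999999999*z + 1.25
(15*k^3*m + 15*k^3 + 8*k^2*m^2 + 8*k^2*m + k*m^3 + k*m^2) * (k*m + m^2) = 15*k^4*m^2 + 15*k^4*m + 23*k^3*m^3 + 23*k^3*m^2 + 9*k^2*m^4 + 9*k^2*m^3 + k*m^5 + k*m^4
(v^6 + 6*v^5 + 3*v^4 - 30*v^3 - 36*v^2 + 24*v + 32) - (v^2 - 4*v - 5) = v^6 + 6*v^5 + 3*v^4 - 30*v^3 - 37*v^2 + 28*v + 37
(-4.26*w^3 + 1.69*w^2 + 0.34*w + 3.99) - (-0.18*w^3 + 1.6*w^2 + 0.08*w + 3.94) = -4.08*w^3 + 0.0899999999999999*w^2 + 0.26*w + 0.0500000000000003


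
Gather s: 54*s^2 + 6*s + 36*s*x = 54*s^2 + s*(36*x + 6)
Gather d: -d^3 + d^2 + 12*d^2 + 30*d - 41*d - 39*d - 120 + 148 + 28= -d^3 + 13*d^2 - 50*d + 56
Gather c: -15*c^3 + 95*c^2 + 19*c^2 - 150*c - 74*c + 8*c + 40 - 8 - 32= -15*c^3 + 114*c^2 - 216*c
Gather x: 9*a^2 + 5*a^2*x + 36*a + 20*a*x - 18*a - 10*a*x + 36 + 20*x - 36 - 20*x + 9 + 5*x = 9*a^2 + 18*a + x*(5*a^2 + 10*a + 5) + 9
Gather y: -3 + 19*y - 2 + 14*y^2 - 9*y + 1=14*y^2 + 10*y - 4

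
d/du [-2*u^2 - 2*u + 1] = -4*u - 2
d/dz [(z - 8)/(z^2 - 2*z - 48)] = -1/(z^2 + 12*z + 36)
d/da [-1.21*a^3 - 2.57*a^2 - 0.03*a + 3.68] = -3.63*a^2 - 5.14*a - 0.03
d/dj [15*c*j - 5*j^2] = 15*c - 10*j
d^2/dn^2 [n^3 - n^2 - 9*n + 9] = 6*n - 2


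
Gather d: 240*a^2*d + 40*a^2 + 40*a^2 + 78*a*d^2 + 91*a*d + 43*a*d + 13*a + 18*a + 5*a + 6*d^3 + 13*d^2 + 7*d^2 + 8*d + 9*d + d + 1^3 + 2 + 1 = 80*a^2 + 36*a + 6*d^3 + d^2*(78*a + 20) + d*(240*a^2 + 134*a + 18) + 4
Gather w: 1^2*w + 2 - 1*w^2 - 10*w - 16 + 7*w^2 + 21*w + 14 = 6*w^2 + 12*w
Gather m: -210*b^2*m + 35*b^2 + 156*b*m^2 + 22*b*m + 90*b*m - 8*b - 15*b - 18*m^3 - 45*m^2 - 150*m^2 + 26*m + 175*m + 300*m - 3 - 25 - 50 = 35*b^2 - 23*b - 18*m^3 + m^2*(156*b - 195) + m*(-210*b^2 + 112*b + 501) - 78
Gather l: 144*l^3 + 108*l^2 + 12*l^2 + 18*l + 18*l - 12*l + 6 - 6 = 144*l^3 + 120*l^2 + 24*l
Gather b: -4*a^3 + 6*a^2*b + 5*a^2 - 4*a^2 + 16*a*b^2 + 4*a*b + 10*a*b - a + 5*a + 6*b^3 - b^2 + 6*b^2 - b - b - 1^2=-4*a^3 + a^2 + 4*a + 6*b^3 + b^2*(16*a + 5) + b*(6*a^2 + 14*a - 2) - 1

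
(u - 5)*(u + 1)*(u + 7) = u^3 + 3*u^2 - 33*u - 35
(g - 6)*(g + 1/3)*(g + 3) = g^3 - 8*g^2/3 - 19*g - 6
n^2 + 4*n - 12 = (n - 2)*(n + 6)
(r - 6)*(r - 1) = r^2 - 7*r + 6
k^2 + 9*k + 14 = (k + 2)*(k + 7)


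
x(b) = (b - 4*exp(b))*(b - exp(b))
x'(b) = (1 - 4*exp(b))*(b - exp(b)) + (1 - exp(b))*(b - 4*exp(b)) = -5*b*exp(b) + 2*b + 8*exp(2*b) - 5*exp(b)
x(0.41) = 6.16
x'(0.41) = 8.36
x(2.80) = 859.32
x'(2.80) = 1856.56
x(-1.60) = 4.34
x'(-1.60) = -2.27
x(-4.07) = 16.91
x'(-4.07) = -7.88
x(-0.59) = 3.21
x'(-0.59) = 0.14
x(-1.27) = 3.71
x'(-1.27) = -1.53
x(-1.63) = 4.41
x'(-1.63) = -2.34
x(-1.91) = 5.15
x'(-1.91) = -2.97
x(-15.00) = 225.00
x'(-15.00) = -30.00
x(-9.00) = 81.01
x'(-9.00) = -18.00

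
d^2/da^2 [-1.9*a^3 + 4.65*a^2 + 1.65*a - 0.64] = 9.3 - 11.4*a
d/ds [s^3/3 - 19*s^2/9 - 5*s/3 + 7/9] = s^2 - 38*s/9 - 5/3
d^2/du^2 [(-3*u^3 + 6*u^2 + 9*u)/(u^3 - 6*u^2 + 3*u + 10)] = 12*(-2*u^3 + 15*u^2 - 45*u + 55)/(u^6 - 21*u^5 + 177*u^4 - 763*u^3 + 1770*u^2 - 2100*u + 1000)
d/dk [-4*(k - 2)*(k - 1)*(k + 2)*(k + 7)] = -16*k^3 - 72*k^2 + 88*k + 96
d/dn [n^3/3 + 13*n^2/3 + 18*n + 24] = n^2 + 26*n/3 + 18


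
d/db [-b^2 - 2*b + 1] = -2*b - 2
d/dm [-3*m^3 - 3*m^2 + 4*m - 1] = -9*m^2 - 6*m + 4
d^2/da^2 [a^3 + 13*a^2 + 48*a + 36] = 6*a + 26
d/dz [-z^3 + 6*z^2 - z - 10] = -3*z^2 + 12*z - 1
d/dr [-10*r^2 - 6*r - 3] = -20*r - 6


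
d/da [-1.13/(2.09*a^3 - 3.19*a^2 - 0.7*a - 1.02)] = (7.0851*a^2 - 7.2094*a - 0.791)/(-2.09*a^3 + 3.19*a^2 + 0.7*a + 1.02)^2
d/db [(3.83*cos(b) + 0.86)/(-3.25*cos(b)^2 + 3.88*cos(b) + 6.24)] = (12.4475*sin(b)^2 - 5.59*cos(b) - 33.0099)*sin(b)/(-3.25*cos(b)^2 + 3.88*cos(b) + 6.24)^2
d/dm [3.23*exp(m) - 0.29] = 3.23*exp(m)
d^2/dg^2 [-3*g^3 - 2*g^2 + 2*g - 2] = -18*g - 4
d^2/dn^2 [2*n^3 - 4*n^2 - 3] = 12*n - 8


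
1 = 1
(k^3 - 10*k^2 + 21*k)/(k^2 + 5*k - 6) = k*(k^2 - 10*k + 21)/(k^2 + 5*k - 6)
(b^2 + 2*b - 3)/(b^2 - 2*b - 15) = (b - 1)/(b - 5)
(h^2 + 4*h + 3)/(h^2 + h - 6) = (h + 1)/(h - 2)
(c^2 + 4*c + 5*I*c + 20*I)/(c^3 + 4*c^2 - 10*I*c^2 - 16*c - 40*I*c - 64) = (c + 5*I)/(c^2 - 10*I*c - 16)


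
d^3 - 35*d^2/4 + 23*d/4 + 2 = (d - 8)*(d - 1)*(d + 1/4)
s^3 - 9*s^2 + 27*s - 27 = (s - 3)^3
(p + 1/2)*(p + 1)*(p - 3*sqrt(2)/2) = p^3 - 3*sqrt(2)*p^2/2 + 3*p^2/2 - 9*sqrt(2)*p/4 + p/2 - 3*sqrt(2)/4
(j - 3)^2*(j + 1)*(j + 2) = j^4 - 3*j^3 - 7*j^2 + 15*j + 18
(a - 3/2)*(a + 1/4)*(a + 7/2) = a^3 + 9*a^2/4 - 19*a/4 - 21/16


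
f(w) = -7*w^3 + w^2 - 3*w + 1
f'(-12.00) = -3051.00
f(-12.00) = 12277.00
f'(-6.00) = -771.00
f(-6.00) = 1567.00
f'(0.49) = -7.06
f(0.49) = -1.05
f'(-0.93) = -23.02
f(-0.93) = 10.29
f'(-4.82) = -500.52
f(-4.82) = 822.55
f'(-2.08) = -98.01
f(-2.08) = 74.56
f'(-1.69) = -66.36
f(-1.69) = 42.71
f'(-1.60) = -59.96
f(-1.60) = 37.03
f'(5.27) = -575.69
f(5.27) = -1011.58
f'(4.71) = -459.45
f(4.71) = -722.36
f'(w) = -21*w^2 + 2*w - 3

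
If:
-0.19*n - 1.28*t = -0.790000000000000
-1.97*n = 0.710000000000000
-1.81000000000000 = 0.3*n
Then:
No Solution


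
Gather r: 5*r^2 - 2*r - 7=5*r^2 - 2*r - 7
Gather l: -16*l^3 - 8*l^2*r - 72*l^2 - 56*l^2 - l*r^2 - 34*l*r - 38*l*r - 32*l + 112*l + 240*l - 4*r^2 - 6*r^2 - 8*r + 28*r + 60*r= -16*l^3 + l^2*(-8*r - 128) + l*(-r^2 - 72*r + 320) - 10*r^2 + 80*r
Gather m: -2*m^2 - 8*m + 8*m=-2*m^2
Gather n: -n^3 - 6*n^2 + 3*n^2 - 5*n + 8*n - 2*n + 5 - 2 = -n^3 - 3*n^2 + n + 3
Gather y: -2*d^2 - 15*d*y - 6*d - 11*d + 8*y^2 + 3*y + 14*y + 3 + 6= -2*d^2 - 17*d + 8*y^2 + y*(17 - 15*d) + 9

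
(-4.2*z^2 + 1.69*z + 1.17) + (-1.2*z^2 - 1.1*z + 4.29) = -5.4*z^2 + 0.59*z + 5.46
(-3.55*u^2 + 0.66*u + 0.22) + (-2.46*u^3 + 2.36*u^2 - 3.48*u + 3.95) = -2.46*u^3 - 1.19*u^2 - 2.82*u + 4.17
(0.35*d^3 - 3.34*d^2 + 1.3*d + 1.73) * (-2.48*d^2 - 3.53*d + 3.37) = -0.868*d^5 + 7.0477*d^4 + 9.7457*d^3 - 20.1352*d^2 - 1.7259*d + 5.8301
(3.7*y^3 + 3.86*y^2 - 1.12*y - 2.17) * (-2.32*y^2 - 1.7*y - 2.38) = -8.584*y^5 - 15.2452*y^4 - 12.7696*y^3 - 2.2484*y^2 + 6.3546*y + 5.1646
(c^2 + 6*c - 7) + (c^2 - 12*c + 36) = 2*c^2 - 6*c + 29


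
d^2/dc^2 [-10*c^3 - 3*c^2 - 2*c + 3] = -60*c - 6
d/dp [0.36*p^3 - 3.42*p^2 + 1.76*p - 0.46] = 1.08*p^2 - 6.84*p + 1.76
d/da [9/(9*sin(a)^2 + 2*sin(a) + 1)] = -18*(9*sin(a) + 1)*cos(a)/(9*sin(a)^2 + 2*sin(a) + 1)^2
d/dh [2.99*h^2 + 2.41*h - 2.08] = 5.98*h + 2.41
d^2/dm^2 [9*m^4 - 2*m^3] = 12*m*(9*m - 1)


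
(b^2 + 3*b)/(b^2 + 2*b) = (b + 3)/(b + 2)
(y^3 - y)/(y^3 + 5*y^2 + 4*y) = (y - 1)/(y + 4)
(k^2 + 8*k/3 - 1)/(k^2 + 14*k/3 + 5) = (3*k - 1)/(3*k + 5)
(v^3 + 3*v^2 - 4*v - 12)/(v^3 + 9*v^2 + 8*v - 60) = (v^2 + 5*v + 6)/(v^2 + 11*v + 30)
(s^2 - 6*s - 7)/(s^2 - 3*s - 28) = (s + 1)/(s + 4)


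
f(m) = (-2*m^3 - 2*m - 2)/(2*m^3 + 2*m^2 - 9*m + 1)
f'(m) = (-6*m^2 - 2)/(2*m^3 + 2*m^2 - 9*m + 1) + (-6*m^2 - 4*m + 9)*(-2*m^3 - 2*m - 2)/(2*m^3 + 2*m^2 - 9*m + 1)^2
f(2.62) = -1.59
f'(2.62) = 0.91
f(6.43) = -0.98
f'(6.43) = 0.02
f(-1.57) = 0.72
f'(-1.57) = -1.33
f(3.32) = -1.23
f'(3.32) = 0.28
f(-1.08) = 0.25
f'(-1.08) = -0.70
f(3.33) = -1.23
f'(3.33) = 0.28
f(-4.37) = -1.96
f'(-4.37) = -0.64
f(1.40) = 4.69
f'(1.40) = 24.18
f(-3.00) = -7.25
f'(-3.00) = -22.91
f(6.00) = -0.99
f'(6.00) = 0.02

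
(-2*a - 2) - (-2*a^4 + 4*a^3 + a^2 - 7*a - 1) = 2*a^4 - 4*a^3 - a^2 + 5*a - 1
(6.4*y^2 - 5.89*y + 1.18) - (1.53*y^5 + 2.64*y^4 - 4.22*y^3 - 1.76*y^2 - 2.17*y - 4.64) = -1.53*y^5 - 2.64*y^4 + 4.22*y^3 + 8.16*y^2 - 3.72*y + 5.82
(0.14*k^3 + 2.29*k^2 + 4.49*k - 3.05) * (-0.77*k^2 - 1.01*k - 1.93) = -0.1078*k^5 - 1.9047*k^4 - 6.0404*k^3 - 6.6061*k^2 - 5.5852*k + 5.8865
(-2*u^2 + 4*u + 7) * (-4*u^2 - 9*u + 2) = 8*u^4 + 2*u^3 - 68*u^2 - 55*u + 14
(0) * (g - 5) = 0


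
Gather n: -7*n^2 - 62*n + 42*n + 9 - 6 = -7*n^2 - 20*n + 3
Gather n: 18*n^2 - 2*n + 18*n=18*n^2 + 16*n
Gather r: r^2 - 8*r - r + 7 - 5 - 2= r^2 - 9*r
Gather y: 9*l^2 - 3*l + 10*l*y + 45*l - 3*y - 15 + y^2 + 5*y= 9*l^2 + 42*l + y^2 + y*(10*l + 2) - 15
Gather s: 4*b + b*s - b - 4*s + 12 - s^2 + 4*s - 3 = b*s + 3*b - s^2 + 9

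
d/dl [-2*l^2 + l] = 1 - 4*l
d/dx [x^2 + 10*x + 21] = 2*x + 10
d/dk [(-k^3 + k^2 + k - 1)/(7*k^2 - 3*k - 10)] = (-7*k^2 + 20*k - 13)/(49*k^2 - 140*k + 100)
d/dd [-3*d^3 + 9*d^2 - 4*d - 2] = -9*d^2 + 18*d - 4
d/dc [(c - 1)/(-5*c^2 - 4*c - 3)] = (5*c^2 - 10*c - 7)/(25*c^4 + 40*c^3 + 46*c^2 + 24*c + 9)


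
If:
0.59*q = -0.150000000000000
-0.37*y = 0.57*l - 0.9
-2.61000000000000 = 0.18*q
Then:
No Solution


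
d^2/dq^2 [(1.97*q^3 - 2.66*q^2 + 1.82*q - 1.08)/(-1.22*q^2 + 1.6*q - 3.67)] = (1.06581410364015e-14*q^5 - 1.4210854715202e-14*q^4 + 12.52142*q^3 + 7.59256799999999*q^2 - 122.95815*q + 46.138884)/(1.815848*q^6 - 7.14432*q^5 + 25.756884*q^4 - 47.07904*q^3 + 77.481774*q^2 - 64.65072*q + 49.430863)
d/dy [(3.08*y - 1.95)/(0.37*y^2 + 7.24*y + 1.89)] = (-1.1396*y^2 + 1.443*y + 19.9392)/(0.1369*y^4 + 5.3576*y^3 + 53.8162*y^2 + 27.3672*y + 3.5721)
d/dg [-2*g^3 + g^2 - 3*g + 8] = -6*g^2 + 2*g - 3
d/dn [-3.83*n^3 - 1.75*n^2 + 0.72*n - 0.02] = -11.49*n^2 - 3.5*n + 0.72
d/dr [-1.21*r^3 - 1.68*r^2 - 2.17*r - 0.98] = -3.63*r^2 - 3.36*r - 2.17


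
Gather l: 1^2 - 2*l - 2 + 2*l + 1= 0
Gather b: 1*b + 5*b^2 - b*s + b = 5*b^2 + b*(2 - s)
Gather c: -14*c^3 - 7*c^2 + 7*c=-14*c^3 - 7*c^2 + 7*c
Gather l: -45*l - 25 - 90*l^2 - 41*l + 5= -90*l^2 - 86*l - 20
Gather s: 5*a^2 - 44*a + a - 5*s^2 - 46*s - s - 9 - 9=5*a^2 - 43*a - 5*s^2 - 47*s - 18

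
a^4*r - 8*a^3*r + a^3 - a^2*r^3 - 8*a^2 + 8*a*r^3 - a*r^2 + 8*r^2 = (a - 8)*(a - r)*(a + r)*(a*r + 1)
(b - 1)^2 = b^2 - 2*b + 1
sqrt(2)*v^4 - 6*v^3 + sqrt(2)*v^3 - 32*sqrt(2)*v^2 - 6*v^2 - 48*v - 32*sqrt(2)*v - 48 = (v - 6*sqrt(2))*(v + sqrt(2))*(v + 2*sqrt(2))*(sqrt(2)*v + sqrt(2))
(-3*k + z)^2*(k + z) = 9*k^3 + 3*k^2*z - 5*k*z^2 + z^3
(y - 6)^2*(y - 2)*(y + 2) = y^4 - 12*y^3 + 32*y^2 + 48*y - 144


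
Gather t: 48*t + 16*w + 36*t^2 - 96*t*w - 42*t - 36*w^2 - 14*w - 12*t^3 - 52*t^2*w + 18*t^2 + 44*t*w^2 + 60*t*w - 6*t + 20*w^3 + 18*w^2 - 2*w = -12*t^3 + t^2*(54 - 52*w) + t*(44*w^2 - 36*w) + 20*w^3 - 18*w^2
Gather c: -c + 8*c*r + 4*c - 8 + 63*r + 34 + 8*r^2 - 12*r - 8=c*(8*r + 3) + 8*r^2 + 51*r + 18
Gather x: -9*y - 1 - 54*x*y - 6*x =x*(-54*y - 6) - 9*y - 1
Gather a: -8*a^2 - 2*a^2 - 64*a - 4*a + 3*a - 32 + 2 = -10*a^2 - 65*a - 30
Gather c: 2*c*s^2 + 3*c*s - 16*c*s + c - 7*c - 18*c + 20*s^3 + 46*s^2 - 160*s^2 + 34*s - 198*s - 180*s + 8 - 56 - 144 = c*(2*s^2 - 13*s - 24) + 20*s^3 - 114*s^2 - 344*s - 192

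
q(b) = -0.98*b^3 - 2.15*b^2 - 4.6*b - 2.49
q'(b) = -2.94*b^2 - 4.3*b - 4.6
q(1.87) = -25.02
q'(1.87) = -22.92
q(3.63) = -94.39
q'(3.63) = -58.95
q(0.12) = -3.07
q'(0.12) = -5.16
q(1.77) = -22.80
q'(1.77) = -21.42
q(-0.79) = 0.29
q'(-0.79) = -3.04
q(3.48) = -85.84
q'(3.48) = -55.17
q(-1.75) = 4.23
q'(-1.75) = -6.08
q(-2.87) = 16.17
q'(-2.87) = -16.48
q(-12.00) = 1436.55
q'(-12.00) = -376.36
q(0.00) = -2.49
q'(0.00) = -4.60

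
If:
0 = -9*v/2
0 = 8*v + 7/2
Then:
No Solution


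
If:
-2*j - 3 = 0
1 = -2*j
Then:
No Solution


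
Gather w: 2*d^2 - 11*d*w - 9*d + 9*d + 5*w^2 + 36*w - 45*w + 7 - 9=2*d^2 + 5*w^2 + w*(-11*d - 9) - 2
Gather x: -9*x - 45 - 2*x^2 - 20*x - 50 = -2*x^2 - 29*x - 95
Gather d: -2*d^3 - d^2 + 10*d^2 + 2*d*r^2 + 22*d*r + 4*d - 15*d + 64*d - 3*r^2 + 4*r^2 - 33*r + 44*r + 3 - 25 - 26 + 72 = -2*d^3 + 9*d^2 + d*(2*r^2 + 22*r + 53) + r^2 + 11*r + 24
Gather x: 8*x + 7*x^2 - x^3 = -x^3 + 7*x^2 + 8*x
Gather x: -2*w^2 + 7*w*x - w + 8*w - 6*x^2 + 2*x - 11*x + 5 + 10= -2*w^2 + 7*w - 6*x^2 + x*(7*w - 9) + 15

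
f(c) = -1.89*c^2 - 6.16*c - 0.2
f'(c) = -3.78*c - 6.16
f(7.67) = -158.63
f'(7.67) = -35.15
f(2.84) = -32.94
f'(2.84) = -16.90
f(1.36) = -12.07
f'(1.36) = -11.30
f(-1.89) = 4.69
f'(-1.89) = 0.98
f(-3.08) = 0.84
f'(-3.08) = 5.48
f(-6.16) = -33.97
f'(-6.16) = 17.12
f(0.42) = -3.12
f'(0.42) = -7.75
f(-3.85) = -4.50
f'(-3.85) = 8.39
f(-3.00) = 1.27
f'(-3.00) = 5.18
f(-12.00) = -198.44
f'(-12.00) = 39.20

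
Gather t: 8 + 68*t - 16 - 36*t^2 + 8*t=-36*t^2 + 76*t - 8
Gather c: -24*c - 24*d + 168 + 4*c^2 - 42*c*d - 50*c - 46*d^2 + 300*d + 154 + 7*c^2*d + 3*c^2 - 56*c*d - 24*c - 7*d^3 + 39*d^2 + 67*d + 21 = c^2*(7*d + 7) + c*(-98*d - 98) - 7*d^3 - 7*d^2 + 343*d + 343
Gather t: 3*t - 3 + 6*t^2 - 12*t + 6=6*t^2 - 9*t + 3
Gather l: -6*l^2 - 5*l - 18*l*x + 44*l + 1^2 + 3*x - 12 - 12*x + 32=-6*l^2 + l*(39 - 18*x) - 9*x + 21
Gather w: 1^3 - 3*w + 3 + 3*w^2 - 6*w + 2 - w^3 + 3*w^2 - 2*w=-w^3 + 6*w^2 - 11*w + 6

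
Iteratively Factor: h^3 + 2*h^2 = (h)*(h^2 + 2*h) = h*(h + 2)*(h)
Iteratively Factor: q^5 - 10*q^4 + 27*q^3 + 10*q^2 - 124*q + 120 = (q - 3)*(q^4 - 7*q^3 + 6*q^2 + 28*q - 40) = (q - 3)*(q - 2)*(q^3 - 5*q^2 - 4*q + 20) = (q - 5)*(q - 3)*(q - 2)*(q^2 - 4) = (q - 5)*(q - 3)*(q - 2)^2*(q + 2)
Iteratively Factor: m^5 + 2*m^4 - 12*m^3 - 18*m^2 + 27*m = (m + 3)*(m^4 - m^3 - 9*m^2 + 9*m) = m*(m + 3)*(m^3 - m^2 - 9*m + 9) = m*(m - 1)*(m + 3)*(m^2 - 9) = m*(m - 1)*(m + 3)^2*(m - 3)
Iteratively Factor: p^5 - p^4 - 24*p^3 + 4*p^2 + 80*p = (p - 5)*(p^4 + 4*p^3 - 4*p^2 - 16*p) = (p - 5)*(p - 2)*(p^3 + 6*p^2 + 8*p) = p*(p - 5)*(p - 2)*(p^2 + 6*p + 8) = p*(p - 5)*(p - 2)*(p + 4)*(p + 2)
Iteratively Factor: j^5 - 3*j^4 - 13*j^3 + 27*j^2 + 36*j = (j - 3)*(j^4 - 13*j^2 - 12*j) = (j - 3)*(j + 3)*(j^3 - 3*j^2 - 4*j) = (j - 4)*(j - 3)*(j + 3)*(j^2 + j) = (j - 4)*(j - 3)*(j + 1)*(j + 3)*(j)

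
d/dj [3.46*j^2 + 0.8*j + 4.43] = 6.92*j + 0.8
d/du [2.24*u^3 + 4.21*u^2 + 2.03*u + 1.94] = 6.72*u^2 + 8.42*u + 2.03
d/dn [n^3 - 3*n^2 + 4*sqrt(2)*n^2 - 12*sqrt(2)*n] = 3*n^2 - 6*n + 8*sqrt(2)*n - 12*sqrt(2)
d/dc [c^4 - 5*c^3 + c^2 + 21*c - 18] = 4*c^3 - 15*c^2 + 2*c + 21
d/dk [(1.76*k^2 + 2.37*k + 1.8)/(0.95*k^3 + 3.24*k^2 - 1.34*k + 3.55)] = (-1.672*k^4 - 4.503*k^3 - 15.1672*k^2 + 0.831999999999997*k + 10.8255)/(0.9025*k^6 + 6.156*k^5 + 7.9516*k^4 - 1.9382*k^3 + 24.7996*k^2 - 9.514*k + 12.6025)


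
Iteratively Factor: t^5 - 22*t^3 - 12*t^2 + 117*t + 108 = (t + 3)*(t^4 - 3*t^3 - 13*t^2 + 27*t + 36) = (t - 3)*(t + 3)*(t^3 - 13*t - 12) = (t - 3)*(t + 3)^2*(t^2 - 3*t - 4) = (t - 3)*(t + 1)*(t + 3)^2*(t - 4)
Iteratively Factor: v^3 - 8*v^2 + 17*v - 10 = (v - 1)*(v^2 - 7*v + 10) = (v - 5)*(v - 1)*(v - 2)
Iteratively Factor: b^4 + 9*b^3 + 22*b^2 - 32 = (b + 4)*(b^3 + 5*b^2 + 2*b - 8) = (b + 2)*(b + 4)*(b^2 + 3*b - 4) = (b + 2)*(b + 4)^2*(b - 1)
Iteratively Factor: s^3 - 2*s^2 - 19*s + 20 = (s - 1)*(s^2 - s - 20) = (s - 1)*(s + 4)*(s - 5)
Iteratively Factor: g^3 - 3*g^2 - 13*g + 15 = (g + 3)*(g^2 - 6*g + 5) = (g - 5)*(g + 3)*(g - 1)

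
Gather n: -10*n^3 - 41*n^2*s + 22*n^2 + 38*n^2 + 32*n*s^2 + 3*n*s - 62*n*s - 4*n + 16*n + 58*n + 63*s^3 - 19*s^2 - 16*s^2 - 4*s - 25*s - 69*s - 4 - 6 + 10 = -10*n^3 + n^2*(60 - 41*s) + n*(32*s^2 - 59*s + 70) + 63*s^3 - 35*s^2 - 98*s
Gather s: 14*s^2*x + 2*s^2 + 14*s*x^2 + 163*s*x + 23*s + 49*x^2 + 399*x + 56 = s^2*(14*x + 2) + s*(14*x^2 + 163*x + 23) + 49*x^2 + 399*x + 56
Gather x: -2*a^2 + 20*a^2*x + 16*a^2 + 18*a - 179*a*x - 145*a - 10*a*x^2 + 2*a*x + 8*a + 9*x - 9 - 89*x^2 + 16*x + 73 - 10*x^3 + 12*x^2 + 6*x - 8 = 14*a^2 - 119*a - 10*x^3 + x^2*(-10*a - 77) + x*(20*a^2 - 177*a + 31) + 56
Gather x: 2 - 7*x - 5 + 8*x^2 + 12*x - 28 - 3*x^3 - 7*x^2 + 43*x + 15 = -3*x^3 + x^2 + 48*x - 16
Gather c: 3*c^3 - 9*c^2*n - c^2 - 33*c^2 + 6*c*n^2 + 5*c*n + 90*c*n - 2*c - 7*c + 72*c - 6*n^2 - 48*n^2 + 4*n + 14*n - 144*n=3*c^3 + c^2*(-9*n - 34) + c*(6*n^2 + 95*n + 63) - 54*n^2 - 126*n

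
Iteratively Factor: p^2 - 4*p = (p)*(p - 4)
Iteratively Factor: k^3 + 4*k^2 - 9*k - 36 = (k - 3)*(k^2 + 7*k + 12) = (k - 3)*(k + 3)*(k + 4)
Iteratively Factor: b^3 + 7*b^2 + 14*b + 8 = (b + 2)*(b^2 + 5*b + 4) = (b + 2)*(b + 4)*(b + 1)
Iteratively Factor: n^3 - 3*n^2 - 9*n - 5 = (n + 1)*(n^2 - 4*n - 5) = (n + 1)^2*(n - 5)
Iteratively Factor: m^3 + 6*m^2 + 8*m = (m + 4)*(m^2 + 2*m) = (m + 2)*(m + 4)*(m)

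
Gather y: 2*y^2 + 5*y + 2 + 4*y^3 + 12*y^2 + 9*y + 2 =4*y^3 + 14*y^2 + 14*y + 4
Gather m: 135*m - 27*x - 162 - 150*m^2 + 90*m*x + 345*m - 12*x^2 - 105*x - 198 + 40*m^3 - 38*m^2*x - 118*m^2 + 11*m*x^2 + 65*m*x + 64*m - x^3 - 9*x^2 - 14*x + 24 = 40*m^3 + m^2*(-38*x - 268) + m*(11*x^2 + 155*x + 544) - x^3 - 21*x^2 - 146*x - 336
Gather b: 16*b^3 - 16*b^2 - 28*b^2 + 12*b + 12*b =16*b^3 - 44*b^2 + 24*b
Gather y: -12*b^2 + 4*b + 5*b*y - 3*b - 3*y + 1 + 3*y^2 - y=-12*b^2 + b + 3*y^2 + y*(5*b - 4) + 1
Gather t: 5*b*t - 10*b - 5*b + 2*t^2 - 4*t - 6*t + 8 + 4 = -15*b + 2*t^2 + t*(5*b - 10) + 12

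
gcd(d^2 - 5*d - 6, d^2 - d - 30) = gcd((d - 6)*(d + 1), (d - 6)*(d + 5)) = d - 6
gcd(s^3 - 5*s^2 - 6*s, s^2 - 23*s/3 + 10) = s - 6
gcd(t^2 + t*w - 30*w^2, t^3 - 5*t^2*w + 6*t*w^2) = 1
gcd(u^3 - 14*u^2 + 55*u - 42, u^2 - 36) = u - 6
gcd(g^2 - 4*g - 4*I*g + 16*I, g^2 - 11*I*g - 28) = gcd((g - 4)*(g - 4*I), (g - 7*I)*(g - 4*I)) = g - 4*I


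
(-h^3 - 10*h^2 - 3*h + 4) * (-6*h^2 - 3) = 6*h^5 + 60*h^4 + 21*h^3 + 6*h^2 + 9*h - 12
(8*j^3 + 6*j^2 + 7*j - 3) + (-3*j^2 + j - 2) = 8*j^3 + 3*j^2 + 8*j - 5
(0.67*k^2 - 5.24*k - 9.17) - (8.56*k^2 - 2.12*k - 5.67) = -7.89*k^2 - 3.12*k - 3.5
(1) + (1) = 2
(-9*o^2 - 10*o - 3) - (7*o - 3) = -9*o^2 - 17*o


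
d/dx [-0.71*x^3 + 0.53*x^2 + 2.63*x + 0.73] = -2.13*x^2 + 1.06*x + 2.63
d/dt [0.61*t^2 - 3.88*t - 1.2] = 1.22*t - 3.88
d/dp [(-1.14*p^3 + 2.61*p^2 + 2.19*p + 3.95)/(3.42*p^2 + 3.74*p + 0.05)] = (-3.8988*p^4 - 8.5272*p^3 + 2.1006*p^2 - 26.757*p - 14.6635)/(11.6964*p^4 + 25.5816*p^3 + 14.3296*p^2 + 0.374*p + 0.0025)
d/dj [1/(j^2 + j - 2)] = (-2*j - 1)/(j^2 + j - 2)^2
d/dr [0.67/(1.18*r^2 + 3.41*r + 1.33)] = (-1.5812*r - 2.2847)/(1.18*r^2 + 3.41*r + 1.33)^2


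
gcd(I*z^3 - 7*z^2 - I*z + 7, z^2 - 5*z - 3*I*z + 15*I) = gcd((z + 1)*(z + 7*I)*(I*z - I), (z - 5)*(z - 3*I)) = 1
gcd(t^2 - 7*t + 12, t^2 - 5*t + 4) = t - 4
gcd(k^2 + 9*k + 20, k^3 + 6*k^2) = 1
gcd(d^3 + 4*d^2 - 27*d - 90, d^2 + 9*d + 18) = d^2 + 9*d + 18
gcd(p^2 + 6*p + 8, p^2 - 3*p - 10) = p + 2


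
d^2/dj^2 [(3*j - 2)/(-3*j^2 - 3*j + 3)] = 2*(-3*j^3 + 6*j^2 - 3*j + 1)/(3*(j^6 + 3*j^5 - 5*j^3 + 3*j - 1))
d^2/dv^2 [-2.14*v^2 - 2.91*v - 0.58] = -4.28000000000000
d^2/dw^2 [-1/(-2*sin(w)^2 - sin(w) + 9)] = (-16*sin(w)^4 - 6*sin(w)^3 - 49*sin(w)^2 + 3*sin(w) + 38)/(sin(w) - cos(2*w) - 8)^3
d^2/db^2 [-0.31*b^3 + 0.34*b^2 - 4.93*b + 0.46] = 0.68 - 1.86*b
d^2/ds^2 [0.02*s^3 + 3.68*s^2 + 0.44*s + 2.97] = 0.12*s + 7.36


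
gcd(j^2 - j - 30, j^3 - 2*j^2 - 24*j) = j - 6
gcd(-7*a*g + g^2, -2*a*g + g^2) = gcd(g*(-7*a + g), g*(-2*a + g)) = g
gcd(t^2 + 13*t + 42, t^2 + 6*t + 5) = 1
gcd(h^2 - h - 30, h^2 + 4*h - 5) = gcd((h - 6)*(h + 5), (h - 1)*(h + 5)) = h + 5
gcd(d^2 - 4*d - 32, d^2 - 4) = 1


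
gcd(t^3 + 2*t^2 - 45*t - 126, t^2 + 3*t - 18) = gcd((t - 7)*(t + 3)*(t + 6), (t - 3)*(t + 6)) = t + 6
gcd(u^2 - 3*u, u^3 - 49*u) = u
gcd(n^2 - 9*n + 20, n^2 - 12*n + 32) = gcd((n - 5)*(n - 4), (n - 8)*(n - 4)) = n - 4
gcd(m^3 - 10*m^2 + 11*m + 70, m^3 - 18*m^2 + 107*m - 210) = m^2 - 12*m + 35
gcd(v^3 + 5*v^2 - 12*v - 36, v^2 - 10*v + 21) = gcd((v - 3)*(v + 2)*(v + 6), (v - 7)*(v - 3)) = v - 3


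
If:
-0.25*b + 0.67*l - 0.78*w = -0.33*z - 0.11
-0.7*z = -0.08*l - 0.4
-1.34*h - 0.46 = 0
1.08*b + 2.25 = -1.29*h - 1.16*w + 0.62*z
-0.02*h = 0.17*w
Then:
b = -1.45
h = -0.34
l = -0.89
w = 0.04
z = 0.47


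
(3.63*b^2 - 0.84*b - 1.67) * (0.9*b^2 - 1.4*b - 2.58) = 3.267*b^4 - 5.838*b^3 - 9.6924*b^2 + 4.5052*b + 4.3086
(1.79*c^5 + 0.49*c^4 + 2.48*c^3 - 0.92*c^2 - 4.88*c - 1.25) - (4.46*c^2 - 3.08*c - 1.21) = 1.79*c^5 + 0.49*c^4 + 2.48*c^3 - 5.38*c^2 - 1.8*c - 0.04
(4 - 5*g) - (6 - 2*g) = -3*g - 2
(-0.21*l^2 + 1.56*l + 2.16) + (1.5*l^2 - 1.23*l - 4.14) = 1.29*l^2 + 0.33*l - 1.98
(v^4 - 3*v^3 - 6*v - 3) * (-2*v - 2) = -2*v^5 + 4*v^4 + 6*v^3 + 12*v^2 + 18*v + 6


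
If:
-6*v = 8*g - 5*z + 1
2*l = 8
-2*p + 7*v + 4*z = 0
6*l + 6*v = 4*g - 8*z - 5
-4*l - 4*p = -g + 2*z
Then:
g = 99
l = 4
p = -1241/52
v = -1503/26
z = 1160/13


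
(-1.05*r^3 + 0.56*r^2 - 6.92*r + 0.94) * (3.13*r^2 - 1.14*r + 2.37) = -3.2865*r^5 + 2.9498*r^4 - 24.7865*r^3 + 12.1582*r^2 - 17.472*r + 2.2278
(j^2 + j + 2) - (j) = j^2 + 2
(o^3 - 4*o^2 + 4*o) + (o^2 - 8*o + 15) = o^3 - 3*o^2 - 4*o + 15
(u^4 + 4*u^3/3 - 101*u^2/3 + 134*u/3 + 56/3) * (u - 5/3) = u^5 - u^4/3 - 323*u^3/9 + 907*u^2/9 - 502*u/9 - 280/9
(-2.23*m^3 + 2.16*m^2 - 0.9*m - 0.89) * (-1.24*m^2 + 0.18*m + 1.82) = 2.7652*m^5 - 3.0798*m^4 - 2.5538*m^3 + 4.8728*m^2 - 1.7982*m - 1.6198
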